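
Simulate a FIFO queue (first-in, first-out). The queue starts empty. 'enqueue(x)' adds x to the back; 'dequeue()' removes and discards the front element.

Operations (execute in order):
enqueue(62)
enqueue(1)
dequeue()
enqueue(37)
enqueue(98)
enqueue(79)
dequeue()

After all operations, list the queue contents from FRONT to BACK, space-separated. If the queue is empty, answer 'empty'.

enqueue(62): [62]
enqueue(1): [62, 1]
dequeue(): [1]
enqueue(37): [1, 37]
enqueue(98): [1, 37, 98]
enqueue(79): [1, 37, 98, 79]
dequeue(): [37, 98, 79]

Answer: 37 98 79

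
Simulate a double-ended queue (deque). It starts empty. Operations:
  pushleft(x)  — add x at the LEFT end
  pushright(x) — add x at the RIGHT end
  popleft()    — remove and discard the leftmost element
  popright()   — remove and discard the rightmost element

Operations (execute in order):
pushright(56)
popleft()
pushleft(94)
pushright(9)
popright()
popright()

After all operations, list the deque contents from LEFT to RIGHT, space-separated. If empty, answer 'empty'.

pushright(56): [56]
popleft(): []
pushleft(94): [94]
pushright(9): [94, 9]
popright(): [94]
popright(): []

Answer: empty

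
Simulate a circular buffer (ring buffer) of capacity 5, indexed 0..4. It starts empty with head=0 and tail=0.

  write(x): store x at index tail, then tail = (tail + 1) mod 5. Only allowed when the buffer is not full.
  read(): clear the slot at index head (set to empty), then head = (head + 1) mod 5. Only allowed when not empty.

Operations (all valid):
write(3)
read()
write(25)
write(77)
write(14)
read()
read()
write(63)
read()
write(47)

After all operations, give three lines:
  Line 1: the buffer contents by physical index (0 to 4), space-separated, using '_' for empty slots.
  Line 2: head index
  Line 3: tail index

write(3): buf=[3 _ _ _ _], head=0, tail=1, size=1
read(): buf=[_ _ _ _ _], head=1, tail=1, size=0
write(25): buf=[_ 25 _ _ _], head=1, tail=2, size=1
write(77): buf=[_ 25 77 _ _], head=1, tail=3, size=2
write(14): buf=[_ 25 77 14 _], head=1, tail=4, size=3
read(): buf=[_ _ 77 14 _], head=2, tail=4, size=2
read(): buf=[_ _ _ 14 _], head=3, tail=4, size=1
write(63): buf=[_ _ _ 14 63], head=3, tail=0, size=2
read(): buf=[_ _ _ _ 63], head=4, tail=0, size=1
write(47): buf=[47 _ _ _ 63], head=4, tail=1, size=2

Answer: 47 _ _ _ 63
4
1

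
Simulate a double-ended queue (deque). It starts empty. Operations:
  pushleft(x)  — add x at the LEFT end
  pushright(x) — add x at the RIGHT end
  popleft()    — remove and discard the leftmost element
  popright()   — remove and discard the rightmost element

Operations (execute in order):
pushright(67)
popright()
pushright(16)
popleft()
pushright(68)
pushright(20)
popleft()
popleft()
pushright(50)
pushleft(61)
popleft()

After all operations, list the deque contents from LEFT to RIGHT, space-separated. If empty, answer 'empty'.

Answer: 50

Derivation:
pushright(67): [67]
popright(): []
pushright(16): [16]
popleft(): []
pushright(68): [68]
pushright(20): [68, 20]
popleft(): [20]
popleft(): []
pushright(50): [50]
pushleft(61): [61, 50]
popleft(): [50]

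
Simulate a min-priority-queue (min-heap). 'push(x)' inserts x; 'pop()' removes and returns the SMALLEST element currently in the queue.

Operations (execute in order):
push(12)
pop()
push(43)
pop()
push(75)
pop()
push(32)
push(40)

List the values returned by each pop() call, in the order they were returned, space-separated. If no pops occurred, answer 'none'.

push(12): heap contents = [12]
pop() → 12: heap contents = []
push(43): heap contents = [43]
pop() → 43: heap contents = []
push(75): heap contents = [75]
pop() → 75: heap contents = []
push(32): heap contents = [32]
push(40): heap contents = [32, 40]

Answer: 12 43 75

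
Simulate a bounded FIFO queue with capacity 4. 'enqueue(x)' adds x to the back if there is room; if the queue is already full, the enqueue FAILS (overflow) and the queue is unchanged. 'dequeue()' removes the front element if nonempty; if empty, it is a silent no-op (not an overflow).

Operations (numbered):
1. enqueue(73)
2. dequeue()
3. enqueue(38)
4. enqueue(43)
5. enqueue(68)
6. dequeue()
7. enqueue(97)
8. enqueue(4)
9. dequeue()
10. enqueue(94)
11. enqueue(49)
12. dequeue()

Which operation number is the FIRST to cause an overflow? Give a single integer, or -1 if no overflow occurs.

1. enqueue(73): size=1
2. dequeue(): size=0
3. enqueue(38): size=1
4. enqueue(43): size=2
5. enqueue(68): size=3
6. dequeue(): size=2
7. enqueue(97): size=3
8. enqueue(4): size=4
9. dequeue(): size=3
10. enqueue(94): size=4
11. enqueue(49): size=4=cap → OVERFLOW (fail)
12. dequeue(): size=3

Answer: 11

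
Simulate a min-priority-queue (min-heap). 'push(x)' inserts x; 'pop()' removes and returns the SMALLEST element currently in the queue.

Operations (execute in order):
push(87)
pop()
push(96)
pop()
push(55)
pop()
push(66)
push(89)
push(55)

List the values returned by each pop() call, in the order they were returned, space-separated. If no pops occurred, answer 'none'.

Answer: 87 96 55

Derivation:
push(87): heap contents = [87]
pop() → 87: heap contents = []
push(96): heap contents = [96]
pop() → 96: heap contents = []
push(55): heap contents = [55]
pop() → 55: heap contents = []
push(66): heap contents = [66]
push(89): heap contents = [66, 89]
push(55): heap contents = [55, 66, 89]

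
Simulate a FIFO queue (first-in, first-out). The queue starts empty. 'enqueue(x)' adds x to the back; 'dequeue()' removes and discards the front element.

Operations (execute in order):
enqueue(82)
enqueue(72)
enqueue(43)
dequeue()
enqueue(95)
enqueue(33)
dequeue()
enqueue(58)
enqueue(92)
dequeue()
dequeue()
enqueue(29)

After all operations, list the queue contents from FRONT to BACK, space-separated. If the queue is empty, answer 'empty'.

Answer: 33 58 92 29

Derivation:
enqueue(82): [82]
enqueue(72): [82, 72]
enqueue(43): [82, 72, 43]
dequeue(): [72, 43]
enqueue(95): [72, 43, 95]
enqueue(33): [72, 43, 95, 33]
dequeue(): [43, 95, 33]
enqueue(58): [43, 95, 33, 58]
enqueue(92): [43, 95, 33, 58, 92]
dequeue(): [95, 33, 58, 92]
dequeue(): [33, 58, 92]
enqueue(29): [33, 58, 92, 29]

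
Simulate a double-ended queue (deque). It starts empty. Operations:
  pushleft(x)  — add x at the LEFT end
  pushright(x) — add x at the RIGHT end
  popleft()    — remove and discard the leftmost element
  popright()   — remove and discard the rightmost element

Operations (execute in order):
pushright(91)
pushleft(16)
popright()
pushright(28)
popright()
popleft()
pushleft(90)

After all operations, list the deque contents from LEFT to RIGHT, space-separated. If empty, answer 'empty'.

Answer: 90

Derivation:
pushright(91): [91]
pushleft(16): [16, 91]
popright(): [16]
pushright(28): [16, 28]
popright(): [16]
popleft(): []
pushleft(90): [90]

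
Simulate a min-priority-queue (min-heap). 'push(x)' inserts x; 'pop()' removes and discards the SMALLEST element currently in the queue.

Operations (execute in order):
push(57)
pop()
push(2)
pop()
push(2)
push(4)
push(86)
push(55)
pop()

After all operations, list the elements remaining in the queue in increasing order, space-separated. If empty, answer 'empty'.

Answer: 4 55 86

Derivation:
push(57): heap contents = [57]
pop() → 57: heap contents = []
push(2): heap contents = [2]
pop() → 2: heap contents = []
push(2): heap contents = [2]
push(4): heap contents = [2, 4]
push(86): heap contents = [2, 4, 86]
push(55): heap contents = [2, 4, 55, 86]
pop() → 2: heap contents = [4, 55, 86]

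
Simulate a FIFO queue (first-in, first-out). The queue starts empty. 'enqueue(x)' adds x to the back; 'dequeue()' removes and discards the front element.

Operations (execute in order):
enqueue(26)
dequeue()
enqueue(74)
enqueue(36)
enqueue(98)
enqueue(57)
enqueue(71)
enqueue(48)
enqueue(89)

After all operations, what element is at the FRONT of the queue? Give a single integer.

enqueue(26): queue = [26]
dequeue(): queue = []
enqueue(74): queue = [74]
enqueue(36): queue = [74, 36]
enqueue(98): queue = [74, 36, 98]
enqueue(57): queue = [74, 36, 98, 57]
enqueue(71): queue = [74, 36, 98, 57, 71]
enqueue(48): queue = [74, 36, 98, 57, 71, 48]
enqueue(89): queue = [74, 36, 98, 57, 71, 48, 89]

Answer: 74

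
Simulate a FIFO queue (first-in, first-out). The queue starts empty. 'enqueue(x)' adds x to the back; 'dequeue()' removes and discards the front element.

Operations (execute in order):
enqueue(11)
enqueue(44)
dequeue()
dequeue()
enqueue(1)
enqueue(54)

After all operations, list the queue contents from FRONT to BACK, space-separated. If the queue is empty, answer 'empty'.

enqueue(11): [11]
enqueue(44): [11, 44]
dequeue(): [44]
dequeue(): []
enqueue(1): [1]
enqueue(54): [1, 54]

Answer: 1 54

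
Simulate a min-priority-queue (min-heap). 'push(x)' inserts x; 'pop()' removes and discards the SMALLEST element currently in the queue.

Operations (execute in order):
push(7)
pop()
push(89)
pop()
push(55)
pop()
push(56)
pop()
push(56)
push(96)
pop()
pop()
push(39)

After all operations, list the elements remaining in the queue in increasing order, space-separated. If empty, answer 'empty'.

push(7): heap contents = [7]
pop() → 7: heap contents = []
push(89): heap contents = [89]
pop() → 89: heap contents = []
push(55): heap contents = [55]
pop() → 55: heap contents = []
push(56): heap contents = [56]
pop() → 56: heap contents = []
push(56): heap contents = [56]
push(96): heap contents = [56, 96]
pop() → 56: heap contents = [96]
pop() → 96: heap contents = []
push(39): heap contents = [39]

Answer: 39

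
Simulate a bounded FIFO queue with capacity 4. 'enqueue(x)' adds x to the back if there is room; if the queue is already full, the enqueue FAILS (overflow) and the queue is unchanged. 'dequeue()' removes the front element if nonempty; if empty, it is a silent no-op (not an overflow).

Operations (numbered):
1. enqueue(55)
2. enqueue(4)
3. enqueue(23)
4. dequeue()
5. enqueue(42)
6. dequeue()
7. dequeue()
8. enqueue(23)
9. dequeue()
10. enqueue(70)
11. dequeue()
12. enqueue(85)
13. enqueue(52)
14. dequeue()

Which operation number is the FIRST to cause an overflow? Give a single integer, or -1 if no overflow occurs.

1. enqueue(55): size=1
2. enqueue(4): size=2
3. enqueue(23): size=3
4. dequeue(): size=2
5. enqueue(42): size=3
6. dequeue(): size=2
7. dequeue(): size=1
8. enqueue(23): size=2
9. dequeue(): size=1
10. enqueue(70): size=2
11. dequeue(): size=1
12. enqueue(85): size=2
13. enqueue(52): size=3
14. dequeue(): size=2

Answer: -1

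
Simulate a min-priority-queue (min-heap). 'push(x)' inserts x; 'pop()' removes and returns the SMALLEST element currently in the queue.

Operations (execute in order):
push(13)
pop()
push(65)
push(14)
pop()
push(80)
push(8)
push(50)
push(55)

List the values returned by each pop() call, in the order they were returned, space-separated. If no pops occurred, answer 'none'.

push(13): heap contents = [13]
pop() → 13: heap contents = []
push(65): heap contents = [65]
push(14): heap contents = [14, 65]
pop() → 14: heap contents = [65]
push(80): heap contents = [65, 80]
push(8): heap contents = [8, 65, 80]
push(50): heap contents = [8, 50, 65, 80]
push(55): heap contents = [8, 50, 55, 65, 80]

Answer: 13 14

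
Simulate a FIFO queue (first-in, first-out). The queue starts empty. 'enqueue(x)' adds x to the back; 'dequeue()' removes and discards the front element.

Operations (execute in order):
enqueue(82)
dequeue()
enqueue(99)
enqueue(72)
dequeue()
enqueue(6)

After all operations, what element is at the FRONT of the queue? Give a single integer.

Answer: 72

Derivation:
enqueue(82): queue = [82]
dequeue(): queue = []
enqueue(99): queue = [99]
enqueue(72): queue = [99, 72]
dequeue(): queue = [72]
enqueue(6): queue = [72, 6]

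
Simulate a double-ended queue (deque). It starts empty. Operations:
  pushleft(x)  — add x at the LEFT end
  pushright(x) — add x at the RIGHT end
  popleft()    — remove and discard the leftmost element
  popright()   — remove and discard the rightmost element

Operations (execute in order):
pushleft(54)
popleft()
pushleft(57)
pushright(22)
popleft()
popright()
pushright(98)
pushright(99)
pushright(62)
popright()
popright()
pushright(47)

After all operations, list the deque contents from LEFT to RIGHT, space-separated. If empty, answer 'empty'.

pushleft(54): [54]
popleft(): []
pushleft(57): [57]
pushright(22): [57, 22]
popleft(): [22]
popright(): []
pushright(98): [98]
pushright(99): [98, 99]
pushright(62): [98, 99, 62]
popright(): [98, 99]
popright(): [98]
pushright(47): [98, 47]

Answer: 98 47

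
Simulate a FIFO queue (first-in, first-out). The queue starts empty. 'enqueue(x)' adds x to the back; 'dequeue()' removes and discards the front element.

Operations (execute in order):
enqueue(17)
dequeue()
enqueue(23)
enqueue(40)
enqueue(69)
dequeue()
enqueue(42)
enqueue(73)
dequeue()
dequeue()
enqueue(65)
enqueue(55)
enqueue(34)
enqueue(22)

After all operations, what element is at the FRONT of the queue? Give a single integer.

Answer: 42

Derivation:
enqueue(17): queue = [17]
dequeue(): queue = []
enqueue(23): queue = [23]
enqueue(40): queue = [23, 40]
enqueue(69): queue = [23, 40, 69]
dequeue(): queue = [40, 69]
enqueue(42): queue = [40, 69, 42]
enqueue(73): queue = [40, 69, 42, 73]
dequeue(): queue = [69, 42, 73]
dequeue(): queue = [42, 73]
enqueue(65): queue = [42, 73, 65]
enqueue(55): queue = [42, 73, 65, 55]
enqueue(34): queue = [42, 73, 65, 55, 34]
enqueue(22): queue = [42, 73, 65, 55, 34, 22]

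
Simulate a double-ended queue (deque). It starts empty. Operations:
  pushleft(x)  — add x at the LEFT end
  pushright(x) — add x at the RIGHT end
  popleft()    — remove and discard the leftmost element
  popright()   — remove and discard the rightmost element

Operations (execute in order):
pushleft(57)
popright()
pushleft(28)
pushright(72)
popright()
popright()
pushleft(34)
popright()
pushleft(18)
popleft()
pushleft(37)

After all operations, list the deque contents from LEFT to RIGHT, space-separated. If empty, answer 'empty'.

pushleft(57): [57]
popright(): []
pushleft(28): [28]
pushright(72): [28, 72]
popright(): [28]
popright(): []
pushleft(34): [34]
popright(): []
pushleft(18): [18]
popleft(): []
pushleft(37): [37]

Answer: 37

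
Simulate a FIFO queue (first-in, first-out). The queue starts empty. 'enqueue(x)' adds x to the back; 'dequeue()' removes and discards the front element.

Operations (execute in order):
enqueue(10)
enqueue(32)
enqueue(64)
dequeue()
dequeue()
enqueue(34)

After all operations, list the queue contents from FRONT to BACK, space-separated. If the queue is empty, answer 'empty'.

Answer: 64 34

Derivation:
enqueue(10): [10]
enqueue(32): [10, 32]
enqueue(64): [10, 32, 64]
dequeue(): [32, 64]
dequeue(): [64]
enqueue(34): [64, 34]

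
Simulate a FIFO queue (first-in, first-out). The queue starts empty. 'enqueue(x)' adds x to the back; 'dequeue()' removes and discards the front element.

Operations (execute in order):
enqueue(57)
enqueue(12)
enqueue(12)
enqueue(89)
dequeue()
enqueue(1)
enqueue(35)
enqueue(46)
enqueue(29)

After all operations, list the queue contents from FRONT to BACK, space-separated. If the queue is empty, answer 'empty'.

Answer: 12 12 89 1 35 46 29

Derivation:
enqueue(57): [57]
enqueue(12): [57, 12]
enqueue(12): [57, 12, 12]
enqueue(89): [57, 12, 12, 89]
dequeue(): [12, 12, 89]
enqueue(1): [12, 12, 89, 1]
enqueue(35): [12, 12, 89, 1, 35]
enqueue(46): [12, 12, 89, 1, 35, 46]
enqueue(29): [12, 12, 89, 1, 35, 46, 29]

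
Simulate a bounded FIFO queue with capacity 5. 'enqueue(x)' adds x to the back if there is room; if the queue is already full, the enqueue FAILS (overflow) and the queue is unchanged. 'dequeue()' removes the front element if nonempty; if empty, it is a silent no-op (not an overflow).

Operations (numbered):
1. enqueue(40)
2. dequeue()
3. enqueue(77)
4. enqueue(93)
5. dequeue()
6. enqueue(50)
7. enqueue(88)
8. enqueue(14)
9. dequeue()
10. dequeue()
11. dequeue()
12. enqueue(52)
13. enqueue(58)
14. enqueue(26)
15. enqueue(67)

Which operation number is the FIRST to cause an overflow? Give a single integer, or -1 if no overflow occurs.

1. enqueue(40): size=1
2. dequeue(): size=0
3. enqueue(77): size=1
4. enqueue(93): size=2
5. dequeue(): size=1
6. enqueue(50): size=2
7. enqueue(88): size=3
8. enqueue(14): size=4
9. dequeue(): size=3
10. dequeue(): size=2
11. dequeue(): size=1
12. enqueue(52): size=2
13. enqueue(58): size=3
14. enqueue(26): size=4
15. enqueue(67): size=5

Answer: -1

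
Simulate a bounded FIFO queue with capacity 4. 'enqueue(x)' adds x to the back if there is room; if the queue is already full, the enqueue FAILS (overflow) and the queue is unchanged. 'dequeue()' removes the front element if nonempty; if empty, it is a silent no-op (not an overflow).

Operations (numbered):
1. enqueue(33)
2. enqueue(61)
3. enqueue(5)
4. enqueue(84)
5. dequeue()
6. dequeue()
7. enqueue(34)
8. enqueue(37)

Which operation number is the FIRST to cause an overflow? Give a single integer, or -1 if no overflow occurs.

1. enqueue(33): size=1
2. enqueue(61): size=2
3. enqueue(5): size=3
4. enqueue(84): size=4
5. dequeue(): size=3
6. dequeue(): size=2
7. enqueue(34): size=3
8. enqueue(37): size=4

Answer: -1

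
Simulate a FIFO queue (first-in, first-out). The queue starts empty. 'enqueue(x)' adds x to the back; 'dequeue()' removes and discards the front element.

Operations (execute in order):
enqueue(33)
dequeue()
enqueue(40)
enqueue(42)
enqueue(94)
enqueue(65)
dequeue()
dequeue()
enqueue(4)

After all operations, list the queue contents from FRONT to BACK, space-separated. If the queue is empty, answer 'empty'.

Answer: 94 65 4

Derivation:
enqueue(33): [33]
dequeue(): []
enqueue(40): [40]
enqueue(42): [40, 42]
enqueue(94): [40, 42, 94]
enqueue(65): [40, 42, 94, 65]
dequeue(): [42, 94, 65]
dequeue(): [94, 65]
enqueue(4): [94, 65, 4]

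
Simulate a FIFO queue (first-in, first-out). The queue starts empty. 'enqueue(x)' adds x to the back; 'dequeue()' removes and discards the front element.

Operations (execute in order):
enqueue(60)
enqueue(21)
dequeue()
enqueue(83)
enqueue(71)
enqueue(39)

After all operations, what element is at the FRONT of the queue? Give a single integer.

Answer: 21

Derivation:
enqueue(60): queue = [60]
enqueue(21): queue = [60, 21]
dequeue(): queue = [21]
enqueue(83): queue = [21, 83]
enqueue(71): queue = [21, 83, 71]
enqueue(39): queue = [21, 83, 71, 39]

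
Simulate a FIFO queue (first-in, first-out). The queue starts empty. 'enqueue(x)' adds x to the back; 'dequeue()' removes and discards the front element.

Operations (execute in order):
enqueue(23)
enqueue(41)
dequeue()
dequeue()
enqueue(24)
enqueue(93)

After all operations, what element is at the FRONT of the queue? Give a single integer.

enqueue(23): queue = [23]
enqueue(41): queue = [23, 41]
dequeue(): queue = [41]
dequeue(): queue = []
enqueue(24): queue = [24]
enqueue(93): queue = [24, 93]

Answer: 24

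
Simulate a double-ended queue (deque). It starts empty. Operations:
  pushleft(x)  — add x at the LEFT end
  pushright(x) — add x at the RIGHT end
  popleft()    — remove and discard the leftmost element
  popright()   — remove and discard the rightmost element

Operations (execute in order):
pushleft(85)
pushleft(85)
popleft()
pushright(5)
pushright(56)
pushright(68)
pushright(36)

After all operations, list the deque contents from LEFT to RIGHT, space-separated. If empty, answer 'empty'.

pushleft(85): [85]
pushleft(85): [85, 85]
popleft(): [85]
pushright(5): [85, 5]
pushright(56): [85, 5, 56]
pushright(68): [85, 5, 56, 68]
pushright(36): [85, 5, 56, 68, 36]

Answer: 85 5 56 68 36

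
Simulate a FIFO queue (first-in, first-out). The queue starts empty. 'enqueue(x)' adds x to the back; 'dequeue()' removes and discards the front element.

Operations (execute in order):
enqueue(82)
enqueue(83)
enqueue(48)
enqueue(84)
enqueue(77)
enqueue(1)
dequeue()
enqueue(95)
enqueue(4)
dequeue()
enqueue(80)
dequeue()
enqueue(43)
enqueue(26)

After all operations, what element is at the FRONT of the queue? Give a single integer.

enqueue(82): queue = [82]
enqueue(83): queue = [82, 83]
enqueue(48): queue = [82, 83, 48]
enqueue(84): queue = [82, 83, 48, 84]
enqueue(77): queue = [82, 83, 48, 84, 77]
enqueue(1): queue = [82, 83, 48, 84, 77, 1]
dequeue(): queue = [83, 48, 84, 77, 1]
enqueue(95): queue = [83, 48, 84, 77, 1, 95]
enqueue(4): queue = [83, 48, 84, 77, 1, 95, 4]
dequeue(): queue = [48, 84, 77, 1, 95, 4]
enqueue(80): queue = [48, 84, 77, 1, 95, 4, 80]
dequeue(): queue = [84, 77, 1, 95, 4, 80]
enqueue(43): queue = [84, 77, 1, 95, 4, 80, 43]
enqueue(26): queue = [84, 77, 1, 95, 4, 80, 43, 26]

Answer: 84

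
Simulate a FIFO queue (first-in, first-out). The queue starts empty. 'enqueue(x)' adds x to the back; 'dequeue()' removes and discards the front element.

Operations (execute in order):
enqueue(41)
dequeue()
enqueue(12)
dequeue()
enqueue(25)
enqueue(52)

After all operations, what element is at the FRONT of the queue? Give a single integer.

Answer: 25

Derivation:
enqueue(41): queue = [41]
dequeue(): queue = []
enqueue(12): queue = [12]
dequeue(): queue = []
enqueue(25): queue = [25]
enqueue(52): queue = [25, 52]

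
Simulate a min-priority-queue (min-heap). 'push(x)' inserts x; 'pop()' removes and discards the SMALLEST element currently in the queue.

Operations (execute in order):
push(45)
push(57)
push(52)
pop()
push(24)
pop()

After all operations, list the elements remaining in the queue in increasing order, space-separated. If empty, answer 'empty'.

Answer: 52 57

Derivation:
push(45): heap contents = [45]
push(57): heap contents = [45, 57]
push(52): heap contents = [45, 52, 57]
pop() → 45: heap contents = [52, 57]
push(24): heap contents = [24, 52, 57]
pop() → 24: heap contents = [52, 57]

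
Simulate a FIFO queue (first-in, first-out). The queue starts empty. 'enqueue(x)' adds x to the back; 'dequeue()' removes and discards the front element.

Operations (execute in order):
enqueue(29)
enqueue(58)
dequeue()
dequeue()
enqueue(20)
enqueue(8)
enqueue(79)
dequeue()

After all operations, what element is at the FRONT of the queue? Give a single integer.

Answer: 8

Derivation:
enqueue(29): queue = [29]
enqueue(58): queue = [29, 58]
dequeue(): queue = [58]
dequeue(): queue = []
enqueue(20): queue = [20]
enqueue(8): queue = [20, 8]
enqueue(79): queue = [20, 8, 79]
dequeue(): queue = [8, 79]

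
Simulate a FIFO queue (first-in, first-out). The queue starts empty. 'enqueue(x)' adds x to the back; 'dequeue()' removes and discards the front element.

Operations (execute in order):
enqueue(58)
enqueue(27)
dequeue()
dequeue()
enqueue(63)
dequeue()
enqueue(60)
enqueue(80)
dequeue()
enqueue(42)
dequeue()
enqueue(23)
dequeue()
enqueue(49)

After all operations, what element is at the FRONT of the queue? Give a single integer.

Answer: 23

Derivation:
enqueue(58): queue = [58]
enqueue(27): queue = [58, 27]
dequeue(): queue = [27]
dequeue(): queue = []
enqueue(63): queue = [63]
dequeue(): queue = []
enqueue(60): queue = [60]
enqueue(80): queue = [60, 80]
dequeue(): queue = [80]
enqueue(42): queue = [80, 42]
dequeue(): queue = [42]
enqueue(23): queue = [42, 23]
dequeue(): queue = [23]
enqueue(49): queue = [23, 49]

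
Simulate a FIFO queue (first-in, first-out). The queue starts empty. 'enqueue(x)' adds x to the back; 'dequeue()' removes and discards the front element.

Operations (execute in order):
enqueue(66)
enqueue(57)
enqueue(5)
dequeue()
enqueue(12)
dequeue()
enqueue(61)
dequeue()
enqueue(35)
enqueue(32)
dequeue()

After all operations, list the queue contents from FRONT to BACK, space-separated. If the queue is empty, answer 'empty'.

Answer: 61 35 32

Derivation:
enqueue(66): [66]
enqueue(57): [66, 57]
enqueue(5): [66, 57, 5]
dequeue(): [57, 5]
enqueue(12): [57, 5, 12]
dequeue(): [5, 12]
enqueue(61): [5, 12, 61]
dequeue(): [12, 61]
enqueue(35): [12, 61, 35]
enqueue(32): [12, 61, 35, 32]
dequeue(): [61, 35, 32]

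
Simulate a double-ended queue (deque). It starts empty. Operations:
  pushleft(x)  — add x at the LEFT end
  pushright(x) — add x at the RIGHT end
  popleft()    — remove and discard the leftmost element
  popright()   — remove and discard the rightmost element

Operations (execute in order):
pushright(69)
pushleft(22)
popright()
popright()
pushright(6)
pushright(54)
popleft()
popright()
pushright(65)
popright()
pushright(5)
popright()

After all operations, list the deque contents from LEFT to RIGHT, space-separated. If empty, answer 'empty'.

pushright(69): [69]
pushleft(22): [22, 69]
popright(): [22]
popright(): []
pushright(6): [6]
pushright(54): [6, 54]
popleft(): [54]
popright(): []
pushright(65): [65]
popright(): []
pushright(5): [5]
popright(): []

Answer: empty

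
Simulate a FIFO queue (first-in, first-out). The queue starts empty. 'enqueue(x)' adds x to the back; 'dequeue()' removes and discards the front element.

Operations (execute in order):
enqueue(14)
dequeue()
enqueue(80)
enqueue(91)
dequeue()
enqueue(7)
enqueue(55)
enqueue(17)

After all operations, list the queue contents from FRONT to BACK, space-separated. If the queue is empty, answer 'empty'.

enqueue(14): [14]
dequeue(): []
enqueue(80): [80]
enqueue(91): [80, 91]
dequeue(): [91]
enqueue(7): [91, 7]
enqueue(55): [91, 7, 55]
enqueue(17): [91, 7, 55, 17]

Answer: 91 7 55 17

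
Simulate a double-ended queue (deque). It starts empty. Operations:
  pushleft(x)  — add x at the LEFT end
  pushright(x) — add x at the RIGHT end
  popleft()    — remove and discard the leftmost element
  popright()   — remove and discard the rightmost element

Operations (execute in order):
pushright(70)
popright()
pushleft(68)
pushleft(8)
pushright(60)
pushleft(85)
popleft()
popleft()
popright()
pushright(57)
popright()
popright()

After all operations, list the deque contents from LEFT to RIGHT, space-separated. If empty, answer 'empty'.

pushright(70): [70]
popright(): []
pushleft(68): [68]
pushleft(8): [8, 68]
pushright(60): [8, 68, 60]
pushleft(85): [85, 8, 68, 60]
popleft(): [8, 68, 60]
popleft(): [68, 60]
popright(): [68]
pushright(57): [68, 57]
popright(): [68]
popright(): []

Answer: empty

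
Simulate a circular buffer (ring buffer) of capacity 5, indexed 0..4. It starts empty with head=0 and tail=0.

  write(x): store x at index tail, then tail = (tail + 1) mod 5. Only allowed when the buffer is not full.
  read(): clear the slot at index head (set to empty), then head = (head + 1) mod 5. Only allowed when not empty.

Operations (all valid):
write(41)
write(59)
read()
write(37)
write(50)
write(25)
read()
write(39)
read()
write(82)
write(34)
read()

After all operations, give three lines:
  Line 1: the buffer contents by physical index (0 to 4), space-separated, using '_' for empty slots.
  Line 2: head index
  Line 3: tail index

Answer: 39 82 34 _ 25
4
3

Derivation:
write(41): buf=[41 _ _ _ _], head=0, tail=1, size=1
write(59): buf=[41 59 _ _ _], head=0, tail=2, size=2
read(): buf=[_ 59 _ _ _], head=1, tail=2, size=1
write(37): buf=[_ 59 37 _ _], head=1, tail=3, size=2
write(50): buf=[_ 59 37 50 _], head=1, tail=4, size=3
write(25): buf=[_ 59 37 50 25], head=1, tail=0, size=4
read(): buf=[_ _ 37 50 25], head=2, tail=0, size=3
write(39): buf=[39 _ 37 50 25], head=2, tail=1, size=4
read(): buf=[39 _ _ 50 25], head=3, tail=1, size=3
write(82): buf=[39 82 _ 50 25], head=3, tail=2, size=4
write(34): buf=[39 82 34 50 25], head=3, tail=3, size=5
read(): buf=[39 82 34 _ 25], head=4, tail=3, size=4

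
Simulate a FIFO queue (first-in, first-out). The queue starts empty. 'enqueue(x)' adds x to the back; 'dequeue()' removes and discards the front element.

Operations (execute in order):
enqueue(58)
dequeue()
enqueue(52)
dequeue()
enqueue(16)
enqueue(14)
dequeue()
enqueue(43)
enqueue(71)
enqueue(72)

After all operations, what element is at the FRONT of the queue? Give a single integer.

enqueue(58): queue = [58]
dequeue(): queue = []
enqueue(52): queue = [52]
dequeue(): queue = []
enqueue(16): queue = [16]
enqueue(14): queue = [16, 14]
dequeue(): queue = [14]
enqueue(43): queue = [14, 43]
enqueue(71): queue = [14, 43, 71]
enqueue(72): queue = [14, 43, 71, 72]

Answer: 14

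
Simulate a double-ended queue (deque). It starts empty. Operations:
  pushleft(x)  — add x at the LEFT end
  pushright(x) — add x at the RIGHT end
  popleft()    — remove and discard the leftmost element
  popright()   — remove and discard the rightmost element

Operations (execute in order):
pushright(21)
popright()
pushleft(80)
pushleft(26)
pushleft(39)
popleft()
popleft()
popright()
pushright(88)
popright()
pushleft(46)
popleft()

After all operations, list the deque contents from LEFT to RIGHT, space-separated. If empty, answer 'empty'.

pushright(21): [21]
popright(): []
pushleft(80): [80]
pushleft(26): [26, 80]
pushleft(39): [39, 26, 80]
popleft(): [26, 80]
popleft(): [80]
popright(): []
pushright(88): [88]
popright(): []
pushleft(46): [46]
popleft(): []

Answer: empty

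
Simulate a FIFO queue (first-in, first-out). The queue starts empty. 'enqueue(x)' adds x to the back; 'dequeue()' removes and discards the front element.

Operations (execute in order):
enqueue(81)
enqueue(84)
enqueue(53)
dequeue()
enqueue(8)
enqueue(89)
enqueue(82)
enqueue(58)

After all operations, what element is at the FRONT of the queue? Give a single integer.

Answer: 84

Derivation:
enqueue(81): queue = [81]
enqueue(84): queue = [81, 84]
enqueue(53): queue = [81, 84, 53]
dequeue(): queue = [84, 53]
enqueue(8): queue = [84, 53, 8]
enqueue(89): queue = [84, 53, 8, 89]
enqueue(82): queue = [84, 53, 8, 89, 82]
enqueue(58): queue = [84, 53, 8, 89, 82, 58]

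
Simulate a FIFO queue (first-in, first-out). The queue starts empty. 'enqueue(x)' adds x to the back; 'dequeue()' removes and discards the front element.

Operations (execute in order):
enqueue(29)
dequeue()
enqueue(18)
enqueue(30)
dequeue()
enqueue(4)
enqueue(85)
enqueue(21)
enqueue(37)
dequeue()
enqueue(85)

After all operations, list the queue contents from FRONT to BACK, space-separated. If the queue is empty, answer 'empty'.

enqueue(29): [29]
dequeue(): []
enqueue(18): [18]
enqueue(30): [18, 30]
dequeue(): [30]
enqueue(4): [30, 4]
enqueue(85): [30, 4, 85]
enqueue(21): [30, 4, 85, 21]
enqueue(37): [30, 4, 85, 21, 37]
dequeue(): [4, 85, 21, 37]
enqueue(85): [4, 85, 21, 37, 85]

Answer: 4 85 21 37 85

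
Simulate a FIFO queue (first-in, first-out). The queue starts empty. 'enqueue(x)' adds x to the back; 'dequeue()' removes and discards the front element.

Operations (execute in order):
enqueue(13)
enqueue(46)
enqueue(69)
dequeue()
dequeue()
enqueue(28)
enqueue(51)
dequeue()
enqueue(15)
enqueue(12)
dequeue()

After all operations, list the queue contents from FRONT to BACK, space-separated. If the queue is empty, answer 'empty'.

enqueue(13): [13]
enqueue(46): [13, 46]
enqueue(69): [13, 46, 69]
dequeue(): [46, 69]
dequeue(): [69]
enqueue(28): [69, 28]
enqueue(51): [69, 28, 51]
dequeue(): [28, 51]
enqueue(15): [28, 51, 15]
enqueue(12): [28, 51, 15, 12]
dequeue(): [51, 15, 12]

Answer: 51 15 12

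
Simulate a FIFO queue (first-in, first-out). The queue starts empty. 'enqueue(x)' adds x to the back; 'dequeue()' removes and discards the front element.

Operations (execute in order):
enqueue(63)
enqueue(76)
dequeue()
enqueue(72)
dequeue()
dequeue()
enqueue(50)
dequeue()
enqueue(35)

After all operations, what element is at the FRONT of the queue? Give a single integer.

Answer: 35

Derivation:
enqueue(63): queue = [63]
enqueue(76): queue = [63, 76]
dequeue(): queue = [76]
enqueue(72): queue = [76, 72]
dequeue(): queue = [72]
dequeue(): queue = []
enqueue(50): queue = [50]
dequeue(): queue = []
enqueue(35): queue = [35]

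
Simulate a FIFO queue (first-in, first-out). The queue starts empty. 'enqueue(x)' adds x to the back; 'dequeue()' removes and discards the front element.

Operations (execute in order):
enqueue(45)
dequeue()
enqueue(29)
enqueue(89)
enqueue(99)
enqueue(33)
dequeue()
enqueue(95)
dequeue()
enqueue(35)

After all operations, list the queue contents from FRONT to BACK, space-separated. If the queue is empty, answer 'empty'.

Answer: 99 33 95 35

Derivation:
enqueue(45): [45]
dequeue(): []
enqueue(29): [29]
enqueue(89): [29, 89]
enqueue(99): [29, 89, 99]
enqueue(33): [29, 89, 99, 33]
dequeue(): [89, 99, 33]
enqueue(95): [89, 99, 33, 95]
dequeue(): [99, 33, 95]
enqueue(35): [99, 33, 95, 35]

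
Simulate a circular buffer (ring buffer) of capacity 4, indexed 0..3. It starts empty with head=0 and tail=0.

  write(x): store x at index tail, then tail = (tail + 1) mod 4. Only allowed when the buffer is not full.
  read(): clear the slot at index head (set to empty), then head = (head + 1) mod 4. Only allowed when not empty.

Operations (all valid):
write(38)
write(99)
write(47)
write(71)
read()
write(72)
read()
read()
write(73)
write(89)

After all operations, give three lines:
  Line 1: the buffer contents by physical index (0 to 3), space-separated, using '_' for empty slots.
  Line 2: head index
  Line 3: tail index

write(38): buf=[38 _ _ _], head=0, tail=1, size=1
write(99): buf=[38 99 _ _], head=0, tail=2, size=2
write(47): buf=[38 99 47 _], head=0, tail=3, size=3
write(71): buf=[38 99 47 71], head=0, tail=0, size=4
read(): buf=[_ 99 47 71], head=1, tail=0, size=3
write(72): buf=[72 99 47 71], head=1, tail=1, size=4
read(): buf=[72 _ 47 71], head=2, tail=1, size=3
read(): buf=[72 _ _ 71], head=3, tail=1, size=2
write(73): buf=[72 73 _ 71], head=3, tail=2, size=3
write(89): buf=[72 73 89 71], head=3, tail=3, size=4

Answer: 72 73 89 71
3
3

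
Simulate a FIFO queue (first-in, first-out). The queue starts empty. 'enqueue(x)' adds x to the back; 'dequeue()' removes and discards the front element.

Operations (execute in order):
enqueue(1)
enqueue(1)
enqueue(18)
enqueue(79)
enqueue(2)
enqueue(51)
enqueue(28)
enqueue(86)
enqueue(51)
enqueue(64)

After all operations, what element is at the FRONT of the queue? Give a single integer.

Answer: 1

Derivation:
enqueue(1): queue = [1]
enqueue(1): queue = [1, 1]
enqueue(18): queue = [1, 1, 18]
enqueue(79): queue = [1, 1, 18, 79]
enqueue(2): queue = [1, 1, 18, 79, 2]
enqueue(51): queue = [1, 1, 18, 79, 2, 51]
enqueue(28): queue = [1, 1, 18, 79, 2, 51, 28]
enqueue(86): queue = [1, 1, 18, 79, 2, 51, 28, 86]
enqueue(51): queue = [1, 1, 18, 79, 2, 51, 28, 86, 51]
enqueue(64): queue = [1, 1, 18, 79, 2, 51, 28, 86, 51, 64]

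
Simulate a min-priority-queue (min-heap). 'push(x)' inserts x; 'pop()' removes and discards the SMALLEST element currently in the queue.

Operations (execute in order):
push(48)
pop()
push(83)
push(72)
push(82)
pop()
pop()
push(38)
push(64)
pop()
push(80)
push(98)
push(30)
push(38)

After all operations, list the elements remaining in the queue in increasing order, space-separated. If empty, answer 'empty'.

push(48): heap contents = [48]
pop() → 48: heap contents = []
push(83): heap contents = [83]
push(72): heap contents = [72, 83]
push(82): heap contents = [72, 82, 83]
pop() → 72: heap contents = [82, 83]
pop() → 82: heap contents = [83]
push(38): heap contents = [38, 83]
push(64): heap contents = [38, 64, 83]
pop() → 38: heap contents = [64, 83]
push(80): heap contents = [64, 80, 83]
push(98): heap contents = [64, 80, 83, 98]
push(30): heap contents = [30, 64, 80, 83, 98]
push(38): heap contents = [30, 38, 64, 80, 83, 98]

Answer: 30 38 64 80 83 98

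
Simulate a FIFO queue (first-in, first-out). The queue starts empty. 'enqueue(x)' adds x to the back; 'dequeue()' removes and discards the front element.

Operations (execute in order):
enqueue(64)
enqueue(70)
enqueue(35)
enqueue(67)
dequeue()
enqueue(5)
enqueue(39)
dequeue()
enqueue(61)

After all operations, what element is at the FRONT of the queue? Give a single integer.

Answer: 35

Derivation:
enqueue(64): queue = [64]
enqueue(70): queue = [64, 70]
enqueue(35): queue = [64, 70, 35]
enqueue(67): queue = [64, 70, 35, 67]
dequeue(): queue = [70, 35, 67]
enqueue(5): queue = [70, 35, 67, 5]
enqueue(39): queue = [70, 35, 67, 5, 39]
dequeue(): queue = [35, 67, 5, 39]
enqueue(61): queue = [35, 67, 5, 39, 61]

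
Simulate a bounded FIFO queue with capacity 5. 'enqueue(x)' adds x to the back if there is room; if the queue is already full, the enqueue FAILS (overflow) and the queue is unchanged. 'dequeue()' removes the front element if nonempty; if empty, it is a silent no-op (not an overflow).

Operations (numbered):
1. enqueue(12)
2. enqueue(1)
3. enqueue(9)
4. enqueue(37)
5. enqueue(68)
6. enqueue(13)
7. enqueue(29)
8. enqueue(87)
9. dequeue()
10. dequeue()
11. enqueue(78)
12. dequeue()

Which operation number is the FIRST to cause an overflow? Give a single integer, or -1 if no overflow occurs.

1. enqueue(12): size=1
2. enqueue(1): size=2
3. enqueue(9): size=3
4. enqueue(37): size=4
5. enqueue(68): size=5
6. enqueue(13): size=5=cap → OVERFLOW (fail)
7. enqueue(29): size=5=cap → OVERFLOW (fail)
8. enqueue(87): size=5=cap → OVERFLOW (fail)
9. dequeue(): size=4
10. dequeue(): size=3
11. enqueue(78): size=4
12. dequeue(): size=3

Answer: 6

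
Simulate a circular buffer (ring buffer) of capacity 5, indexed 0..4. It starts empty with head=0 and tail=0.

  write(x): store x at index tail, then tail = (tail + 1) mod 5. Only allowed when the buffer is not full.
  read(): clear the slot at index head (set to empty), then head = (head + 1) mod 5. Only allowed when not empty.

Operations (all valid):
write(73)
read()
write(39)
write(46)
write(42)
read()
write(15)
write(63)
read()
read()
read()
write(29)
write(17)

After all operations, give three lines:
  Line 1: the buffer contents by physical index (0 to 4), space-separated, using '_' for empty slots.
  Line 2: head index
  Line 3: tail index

write(73): buf=[73 _ _ _ _], head=0, tail=1, size=1
read(): buf=[_ _ _ _ _], head=1, tail=1, size=0
write(39): buf=[_ 39 _ _ _], head=1, tail=2, size=1
write(46): buf=[_ 39 46 _ _], head=1, tail=3, size=2
write(42): buf=[_ 39 46 42 _], head=1, tail=4, size=3
read(): buf=[_ _ 46 42 _], head=2, tail=4, size=2
write(15): buf=[_ _ 46 42 15], head=2, tail=0, size=3
write(63): buf=[63 _ 46 42 15], head=2, tail=1, size=4
read(): buf=[63 _ _ 42 15], head=3, tail=1, size=3
read(): buf=[63 _ _ _ 15], head=4, tail=1, size=2
read(): buf=[63 _ _ _ _], head=0, tail=1, size=1
write(29): buf=[63 29 _ _ _], head=0, tail=2, size=2
write(17): buf=[63 29 17 _ _], head=0, tail=3, size=3

Answer: 63 29 17 _ _
0
3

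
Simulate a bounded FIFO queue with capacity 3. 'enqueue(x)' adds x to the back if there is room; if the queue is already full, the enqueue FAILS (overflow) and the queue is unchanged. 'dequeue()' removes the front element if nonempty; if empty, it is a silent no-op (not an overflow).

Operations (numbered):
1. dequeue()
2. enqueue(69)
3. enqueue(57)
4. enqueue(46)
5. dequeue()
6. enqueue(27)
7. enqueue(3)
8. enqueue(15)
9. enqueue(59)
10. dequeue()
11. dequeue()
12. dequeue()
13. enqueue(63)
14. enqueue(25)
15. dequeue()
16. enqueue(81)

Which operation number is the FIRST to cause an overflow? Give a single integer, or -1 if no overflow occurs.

Answer: 7

Derivation:
1. dequeue(): empty, no-op, size=0
2. enqueue(69): size=1
3. enqueue(57): size=2
4. enqueue(46): size=3
5. dequeue(): size=2
6. enqueue(27): size=3
7. enqueue(3): size=3=cap → OVERFLOW (fail)
8. enqueue(15): size=3=cap → OVERFLOW (fail)
9. enqueue(59): size=3=cap → OVERFLOW (fail)
10. dequeue(): size=2
11. dequeue(): size=1
12. dequeue(): size=0
13. enqueue(63): size=1
14. enqueue(25): size=2
15. dequeue(): size=1
16. enqueue(81): size=2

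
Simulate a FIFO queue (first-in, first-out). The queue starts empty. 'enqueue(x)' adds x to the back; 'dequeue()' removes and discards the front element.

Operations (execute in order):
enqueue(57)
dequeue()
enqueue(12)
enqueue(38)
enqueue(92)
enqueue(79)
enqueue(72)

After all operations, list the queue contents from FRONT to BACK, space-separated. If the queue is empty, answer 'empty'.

Answer: 12 38 92 79 72

Derivation:
enqueue(57): [57]
dequeue(): []
enqueue(12): [12]
enqueue(38): [12, 38]
enqueue(92): [12, 38, 92]
enqueue(79): [12, 38, 92, 79]
enqueue(72): [12, 38, 92, 79, 72]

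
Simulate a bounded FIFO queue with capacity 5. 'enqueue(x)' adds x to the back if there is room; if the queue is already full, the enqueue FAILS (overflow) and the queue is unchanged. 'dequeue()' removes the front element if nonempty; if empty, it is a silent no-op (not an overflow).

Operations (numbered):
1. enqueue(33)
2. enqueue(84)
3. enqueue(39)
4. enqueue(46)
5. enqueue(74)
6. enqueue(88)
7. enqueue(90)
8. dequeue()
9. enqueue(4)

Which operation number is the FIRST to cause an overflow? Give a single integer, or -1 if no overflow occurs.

1. enqueue(33): size=1
2. enqueue(84): size=2
3. enqueue(39): size=3
4. enqueue(46): size=4
5. enqueue(74): size=5
6. enqueue(88): size=5=cap → OVERFLOW (fail)
7. enqueue(90): size=5=cap → OVERFLOW (fail)
8. dequeue(): size=4
9. enqueue(4): size=5

Answer: 6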